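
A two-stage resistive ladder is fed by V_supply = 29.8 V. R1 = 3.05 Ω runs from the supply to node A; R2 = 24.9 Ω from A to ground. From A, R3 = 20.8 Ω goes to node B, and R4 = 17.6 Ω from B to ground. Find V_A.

Looking into the second stage from A: R3 + R4 = 38.40 Ω appears in parallel with R2.
Effective lower resistance at A: R2 ‖ 38.40 = 15.11 Ω.
So V_A = 29.8 × 0.8320 = 24.79 V.

V_A ≈ 24.8 V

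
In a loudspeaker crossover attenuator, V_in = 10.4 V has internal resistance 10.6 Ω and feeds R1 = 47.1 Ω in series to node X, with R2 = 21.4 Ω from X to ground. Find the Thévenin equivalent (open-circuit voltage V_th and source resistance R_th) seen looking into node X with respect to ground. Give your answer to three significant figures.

R1' = 10.6 + 47.1 = 57.70 Ω (source resistance + R1).
Open-circuit (no load on X): V_th = V_in · R2/(R1' + R2) = 10.4 × 21.4/(57.70 + 21.4) = 2.814 V.
Looking into X with the source shorted: R_th = R1'·R2/(R1'+R2) = 57.70 × 21.4/79.10 = 15.61 Ω.

V_th ≈ 2.81 V, R_th ≈ 15.6 Ω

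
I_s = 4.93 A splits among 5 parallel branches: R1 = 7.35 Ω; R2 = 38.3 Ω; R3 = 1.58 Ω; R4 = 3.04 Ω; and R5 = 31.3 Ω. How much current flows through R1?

Conductances: ΣG = 1/7.35 + 1/38.3 + 1/1.58 + 1/3.04 + 1/31.3 = 1.156 (1/Ω).
Current divider: I(R1) = I_s · G_k/ΣG = 4.93 × (0.1361/1.156) = 4.93 × 0.1177 = 0.5802 A.

I ≈ 0.580 A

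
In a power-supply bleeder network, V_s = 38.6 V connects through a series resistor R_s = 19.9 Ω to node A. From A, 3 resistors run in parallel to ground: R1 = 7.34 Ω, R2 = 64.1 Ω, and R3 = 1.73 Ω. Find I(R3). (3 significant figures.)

I ≈ 1.44 A

Parallel bank: R_p = 1/(1/7.34 + 1/64.1 + 1/1.73) = 1.370 Ω.
Node voltage V_A = V_s · R_p/(R_s + R_p) = 38.6 × 0.06441 = 2.486 V.
I(R3) = V_A / R3 = 2.486/1.73 = 1.437 A.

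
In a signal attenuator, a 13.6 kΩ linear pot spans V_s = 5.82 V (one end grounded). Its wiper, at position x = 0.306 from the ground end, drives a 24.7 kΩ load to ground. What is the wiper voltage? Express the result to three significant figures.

Split the track: R_lower = x·R_p = 4.162 kΩ, R_upper = (1−x)·R_p = 9.438 kΩ.
Lower segment in parallel with the load: 4.162 ‖ 24.7 = 3.562 kΩ.
Loaded-divider output: V_out = 5.82 × 0.2740 = 1.594 V.

V_out ≈ 1.59 V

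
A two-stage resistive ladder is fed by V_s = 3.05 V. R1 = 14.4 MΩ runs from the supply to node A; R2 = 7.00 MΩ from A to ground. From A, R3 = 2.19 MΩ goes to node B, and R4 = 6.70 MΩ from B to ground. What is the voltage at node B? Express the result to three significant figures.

V_B ≈ 0.491 V

The second stage (R3 + R4 = 8.890 MΩ) loads node A in parallel with R2.
R2 ‖ (R3+R4) = 3.916 MΩ.
V_A = 3.05 × 3.916/(14.4 + 3.916) = 0.6521 V.
Then the unloaded second divider: V_B = V_A × R4/(R3+R4) = 0.6521 × 0.7537 = 0.4915 V.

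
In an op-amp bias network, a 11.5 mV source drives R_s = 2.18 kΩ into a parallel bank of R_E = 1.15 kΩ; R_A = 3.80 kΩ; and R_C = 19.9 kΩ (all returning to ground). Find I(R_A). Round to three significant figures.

I ≈ 0.846 µA

Equivalent of the parallel group: R_p = 0.8453 kΩ.
Node voltage V_A = V_in · R_p/(R_s + R_p) = 11.5 × 0.2794 = 3.213 mV.
Branch current I = V_A/R_A = 3.213/3.80 = 0.8456 µA.
(Check via current divider: I_total = 3.801 µA; share G_k/ΣG = 0.2225 → same result.)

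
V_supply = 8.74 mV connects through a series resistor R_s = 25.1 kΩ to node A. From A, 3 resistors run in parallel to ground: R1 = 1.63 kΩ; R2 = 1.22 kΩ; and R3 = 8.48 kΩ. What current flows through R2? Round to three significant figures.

Parallel bank: R_p = 1/(1/1.63 + 1/1.22 + 1/8.48) = 0.6447 kΩ.
Node voltage V_A = V_supply · R_p/(R_s + R_p) = 8.74 × 0.02504 = 0.2189 mV.
I(R2) = V_A / R2 = 0.2189/1.22 = 0.1794 µA.

I ≈ 0.179 µA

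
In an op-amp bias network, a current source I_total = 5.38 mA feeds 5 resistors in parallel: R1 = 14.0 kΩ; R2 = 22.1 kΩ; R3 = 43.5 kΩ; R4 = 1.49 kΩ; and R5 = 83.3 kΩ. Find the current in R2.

I ≈ 0.296 mA

Total conductance ΣG = 1/14.0 + 1/22.1 + 1/43.5 + 1/1.49 + 1/83.3 = 0.8228 (units of 1/kΩ).
By the current-divider rule, I = I_total · G_k/ΣG = 5.38 × 0.05499 = 0.2959 mA.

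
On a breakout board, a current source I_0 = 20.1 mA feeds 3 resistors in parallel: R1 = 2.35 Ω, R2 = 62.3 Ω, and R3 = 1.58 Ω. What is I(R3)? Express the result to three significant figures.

I ≈ 11.8 mA

Total conductance ΣG = 1/2.35 + 1/62.3 + 1/1.58 = 1.074 (units of 1/Ω).
R3 takes the fraction G_k/ΣG = 0.6329/1.074 = 0.5890, so I = 20.1 × 0.5890 = 11.84 mA.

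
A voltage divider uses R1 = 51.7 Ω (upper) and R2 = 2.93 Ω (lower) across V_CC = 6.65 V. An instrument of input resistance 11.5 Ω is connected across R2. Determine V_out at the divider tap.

First combine the lower leg with the load: R2 ‖ R_L = 2.335 Ω.
Now apply the divider: V_out = 6.65 × 0.04321 = 0.2874 V.

V_out ≈ 0.287 V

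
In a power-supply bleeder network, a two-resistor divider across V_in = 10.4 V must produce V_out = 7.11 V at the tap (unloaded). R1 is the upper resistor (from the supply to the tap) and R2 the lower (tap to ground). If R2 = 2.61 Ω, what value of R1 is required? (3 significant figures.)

The divider ratio is R2/(R1+R2) = 7.11/10.4 = 0.6837.
Rearranging, R1 = R2·(1−k)/k = 2.61 × 0.4627 = 1.208 Ω.

R1 ≈ 1.21 Ω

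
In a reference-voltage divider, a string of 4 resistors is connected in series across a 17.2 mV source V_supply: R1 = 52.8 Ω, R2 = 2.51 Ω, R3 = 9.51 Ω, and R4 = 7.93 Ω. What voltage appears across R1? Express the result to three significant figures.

Series total: ΣR = 52.8 + 2.51 + 9.51 + 7.93 = 72.75 Ω.
Voltage divider: V = V_supply · (52.80 / 72.75) = 17.2 × 0.7258 = 12.48 mV.

V ≈ 12.5 mV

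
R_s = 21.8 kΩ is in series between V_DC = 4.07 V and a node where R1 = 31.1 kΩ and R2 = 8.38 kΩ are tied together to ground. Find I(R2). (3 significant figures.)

Combine the parallel branches: R_p = (1/31.1 + 1/8.38)⁻¹ = 6.601 kΩ.
V_A = 4.07 × 6.601/28.40 = 0.9460 V.
Branch current I = V_A/R2 = 0.9460/8.38 = 0.1129 mA.

I ≈ 0.113 mA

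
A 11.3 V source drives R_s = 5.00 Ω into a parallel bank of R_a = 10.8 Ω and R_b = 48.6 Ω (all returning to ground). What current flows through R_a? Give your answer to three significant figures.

Equivalent of the parallel group: R_p = 8.836 Ω.
V_A = 11.3 × 8.836/13.84 = 7.217 V.
Branch current I = V_A/R_a = 7.217/10.8 = 0.6682 A.

I ≈ 0.668 A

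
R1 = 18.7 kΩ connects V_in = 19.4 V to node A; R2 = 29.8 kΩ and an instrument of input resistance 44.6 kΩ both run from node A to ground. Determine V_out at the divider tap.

R2 ‖ R_L = (29.8 × 44.6)/(29.8 + 44.6) = 17.86 kΩ.
Voltage divider with the loaded lower leg: V_out = 19.4 × 17.86/(18.7 + 17.86) = 19.4 × 0.4886 = 9.478 V.
(Unloaded it would be 11.9 V; the load pulls it down.)

V_out ≈ 9.48 V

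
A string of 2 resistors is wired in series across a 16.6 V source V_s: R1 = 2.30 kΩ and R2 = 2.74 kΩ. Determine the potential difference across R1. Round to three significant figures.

V ≈ 7.58 V

ΣR = 2.30 + 2.74 = 5.040 kΩ.
By the voltage-divider rule, V = 16.6 × 2.300/5.040 = 7.575 V.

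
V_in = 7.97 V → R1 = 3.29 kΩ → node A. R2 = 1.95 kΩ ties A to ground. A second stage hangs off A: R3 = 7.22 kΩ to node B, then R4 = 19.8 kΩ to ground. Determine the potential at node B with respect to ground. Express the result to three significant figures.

V_B ≈ 2.08 V

The second stage (R3 + R4 = 27.02 kΩ) loads node A in parallel with R2.
Effective lower resistance at A: R2 ‖ 27.02 = 1.819 kΩ.
So V_A = 7.97 × 0.3560 = 2.837 V.
V_B = V_A × 0.7328 = 2.079 V.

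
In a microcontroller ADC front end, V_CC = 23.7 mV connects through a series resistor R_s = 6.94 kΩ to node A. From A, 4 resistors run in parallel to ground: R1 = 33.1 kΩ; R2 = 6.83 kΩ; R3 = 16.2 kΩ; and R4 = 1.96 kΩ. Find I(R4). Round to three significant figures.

I ≈ 1.95 µA

Parallel bank: R_p = 1/(1/33.1 + 1/6.83 + 1/16.2 + 1/1.96) = 1.336 kΩ.
Node voltage V_A = V_CC · R_p/(R_s + R_p) = 23.7 × 0.1614 = 3.826 mV.
I(R4) = V_A / R4 = 3.826/1.96 = 1.952 µA.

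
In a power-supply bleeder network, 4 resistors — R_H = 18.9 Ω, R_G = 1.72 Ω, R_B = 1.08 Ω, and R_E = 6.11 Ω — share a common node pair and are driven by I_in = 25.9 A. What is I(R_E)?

Total conductance ΣG = 1/18.9 + 1/1.72 + 1/1.08 + 1/6.11 = 1.724 (units of 1/Ω).
R_E takes the fraction G_k/ΣG = 0.1637/1.724 = 0.09494, so I = 25.9 × 0.09494 = 2.459 A.

I ≈ 2.46 A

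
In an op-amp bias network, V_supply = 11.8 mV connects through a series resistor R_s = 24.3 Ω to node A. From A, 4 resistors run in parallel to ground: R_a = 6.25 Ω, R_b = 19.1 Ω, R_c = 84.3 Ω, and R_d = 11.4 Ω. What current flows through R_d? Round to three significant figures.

Equivalent of the parallel group: R_p = 3.206 Ω.
V_A = 11.8 × 3.206/27.51 = 1.375 mV.
Branch current I = V_A/R_d = 1.375/11.4 = 0.1206 mA.

I ≈ 0.121 mA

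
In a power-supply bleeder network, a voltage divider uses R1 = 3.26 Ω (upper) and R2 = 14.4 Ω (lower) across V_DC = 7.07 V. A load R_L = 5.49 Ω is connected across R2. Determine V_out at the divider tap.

V_out ≈ 3.88 V

The load sits in parallel with R2, giving an effective lower resistance R2' = R2·R_L/(R2+R_L) = 3.975 Ω.
Voltage divider with the loaded lower leg: V_out = 7.07 × 3.975/(3.26 + 3.975) = 7.07 × 0.5494 = 3.884 V.
(Unloaded it would be 5.76 V; the load pulls it down.)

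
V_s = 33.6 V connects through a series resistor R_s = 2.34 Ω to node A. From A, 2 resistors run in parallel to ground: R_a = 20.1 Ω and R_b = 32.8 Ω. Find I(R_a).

Parallel bank: R_p = 1/(1/20.1 + 1/32.8) = 12.46 Ω.
V_A = 33.6 × 12.46/14.80 = 28.29 V.
I(R_a) = V_A / R_a = 28.29/20.1 = 1.407 A.

I ≈ 1.41 A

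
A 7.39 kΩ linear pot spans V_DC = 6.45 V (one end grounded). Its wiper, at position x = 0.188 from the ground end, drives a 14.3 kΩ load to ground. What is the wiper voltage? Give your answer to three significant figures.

Lower segment x·R_p = 1.389 kΩ; upper segment (1−x)·R_p = 6.001 kΩ.
(x·R_p) ‖ R_L = 1.266 kΩ.
V_out = 6.45 × 1.266/(6.001 + 1.266) = 1.124 V.

V_out ≈ 1.12 V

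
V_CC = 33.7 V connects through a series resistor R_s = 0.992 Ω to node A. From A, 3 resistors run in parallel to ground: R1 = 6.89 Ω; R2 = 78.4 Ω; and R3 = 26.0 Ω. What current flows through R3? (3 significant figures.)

Equivalent of the parallel group: R_p = 5.093 Ω.
V_A by voltage divider: V_A = 33.7 × 5.093/(0.992 + 5.093) = 28.21 V.
I(R3) = V_A / R3 = 28.21/26.0 = 1.085 A.

I ≈ 1.08 A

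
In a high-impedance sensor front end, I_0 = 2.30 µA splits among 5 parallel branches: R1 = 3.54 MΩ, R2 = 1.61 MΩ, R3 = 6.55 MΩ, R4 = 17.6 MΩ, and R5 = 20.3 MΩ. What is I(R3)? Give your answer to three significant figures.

Total conductance ΣG = 1/3.54 + 1/1.61 + 1/6.55 + 1/17.6 + 1/20.3 = 1.162 (units of 1/MΩ).
By the current-divider rule, I = I_0 · G_k/ΣG = 2.30 × 0.1313 = 0.3021 µA.

I ≈ 0.302 µA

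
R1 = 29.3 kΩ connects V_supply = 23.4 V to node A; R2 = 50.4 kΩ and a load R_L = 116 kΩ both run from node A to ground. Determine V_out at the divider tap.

R2 ‖ R_L = (50.4 × 116)/(50.4 + 116) = 35.13 kΩ.
Voltage divider with the loaded lower leg: V_out = 23.4 × 35.13/(29.3 + 35.13) = 23.4 × 0.5453 = 12.76 V.

V_out ≈ 12.8 V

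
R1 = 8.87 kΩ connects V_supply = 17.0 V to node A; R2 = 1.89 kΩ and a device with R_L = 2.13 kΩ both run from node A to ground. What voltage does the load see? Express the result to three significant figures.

V_out ≈ 1.72 V

R2 ‖ R_L = (1.89 × 2.13)/(1.89 + 2.13) = 1.001 kΩ.
Now apply the divider: V_out = 17.0 × 0.1014 = 1.725 V.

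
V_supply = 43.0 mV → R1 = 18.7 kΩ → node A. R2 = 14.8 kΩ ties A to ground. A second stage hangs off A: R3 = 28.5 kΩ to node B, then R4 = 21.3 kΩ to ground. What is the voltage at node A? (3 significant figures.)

V_A ≈ 16.3 mV

Node A sees R2 in parallel with the series input of stage 2, R3 + R4 = 49.80 kΩ.
Effective lower resistance at A: R2 ‖ 49.80 = 11.41 kΩ.
First divider: V_A = V_supply · 11.41/(18.7 + 11.41) = 16.29 mV.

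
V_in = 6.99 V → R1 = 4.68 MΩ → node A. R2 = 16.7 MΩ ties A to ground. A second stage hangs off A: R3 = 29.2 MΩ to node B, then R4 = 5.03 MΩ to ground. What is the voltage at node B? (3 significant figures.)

Looking into the second stage from A: R3 + R4 = 34.23 MΩ appears in parallel with R2.
Effective lower resistance at A: R2 ‖ 34.23 = 11.22 MΩ.
First divider: V_A = V_in · 11.22/(4.68 + 11.22) = 4.933 V.
V_B = V_A × 0.1469 = 0.7249 V.

V_B ≈ 0.725 V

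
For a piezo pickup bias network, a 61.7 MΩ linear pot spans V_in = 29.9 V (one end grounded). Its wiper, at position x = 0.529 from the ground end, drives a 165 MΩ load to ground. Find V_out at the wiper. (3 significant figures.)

V_out ≈ 14.5 V

Split the track: R_lower = x·R_p = 32.64 MΩ, R_upper = (1−x)·R_p = 29.06 MΩ.
(x·R_p) ‖ R_L = 27.25 MΩ.
Then V_out = V_in · 27.25/(29.06 + 27.25) = 14.47 V.
(Unloaded: V_out = x·V_in = 15.8 V.)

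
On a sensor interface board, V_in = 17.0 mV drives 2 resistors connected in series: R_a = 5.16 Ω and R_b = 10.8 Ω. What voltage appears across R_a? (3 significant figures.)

Series total: ΣR = 5.16 + 10.8 = 15.96 Ω.
V = V_in · R/ΣR = 17.0 × 0.3233 = 5.496 mV.

V ≈ 5.50 mV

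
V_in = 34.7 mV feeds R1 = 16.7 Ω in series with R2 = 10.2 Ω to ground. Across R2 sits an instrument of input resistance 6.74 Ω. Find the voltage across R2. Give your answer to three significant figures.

V_out ≈ 6.78 mV

The load sits in parallel with R2, giving an effective lower resistance R2' = R2·R_L/(R2+R_L) = 4.058 Ω.
Voltage divider with the loaded lower leg: V_out = 34.7 × 4.058/(16.7 + 4.058) = 34.7 × 0.1955 = 6.784 mV.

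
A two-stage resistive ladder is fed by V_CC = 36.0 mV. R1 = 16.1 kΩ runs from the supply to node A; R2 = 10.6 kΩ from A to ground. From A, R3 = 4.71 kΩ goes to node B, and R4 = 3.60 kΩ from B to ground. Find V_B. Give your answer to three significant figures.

The second stage (R3 + R4 = 8.310 kΩ) loads node A in parallel with R2.
R2 ‖ (R3+R4) = 4.658 kΩ.
So V_A = 36.0 × 0.2244 = 8.078 mV.
Stage 2 is unloaded, so V_B = V_A · R4/(R3+R4) = 8.078 × 3.60/8.310 = 3.500 mV.

V_B ≈ 3.50 mV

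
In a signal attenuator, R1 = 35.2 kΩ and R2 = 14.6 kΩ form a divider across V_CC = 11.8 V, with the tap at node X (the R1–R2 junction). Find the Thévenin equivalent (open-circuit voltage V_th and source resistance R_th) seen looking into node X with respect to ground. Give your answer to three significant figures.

With X open, the divider is unloaded: V_th = 11.8 × 14.6/49.80 = 3.459 V.
Looking into X with the source shorted: R_th = R1·R2/(R1+R2) = 35.20 × 14.6/49.80 = 10.32 kΩ.

V_th ≈ 3.46 V, R_th ≈ 10.3 kΩ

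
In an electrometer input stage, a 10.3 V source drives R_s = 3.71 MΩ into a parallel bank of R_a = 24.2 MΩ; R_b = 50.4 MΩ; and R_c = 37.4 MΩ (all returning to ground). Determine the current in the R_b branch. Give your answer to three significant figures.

I ≈ 0.154 µA

Equivalent of the parallel group: R_p = 11.38 MΩ.
Node voltage V_A = V_DC · R_p/(R_s + R_p) = 10.3 × 0.7541 = 7.767 V.
I(R_b) = V_A / R_b = 7.767/50.4 = 0.1541 µA.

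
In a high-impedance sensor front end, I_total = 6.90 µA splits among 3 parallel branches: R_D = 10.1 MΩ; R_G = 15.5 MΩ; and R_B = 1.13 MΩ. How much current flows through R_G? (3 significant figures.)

Total conductance ΣG = 1/10.1 + 1/15.5 + 1/1.13 = 1.048 (units of 1/MΩ).
Current divider: I(R_G) = I_total · G_k/ΣG = 6.90 × (0.06452/1.048) = 6.90 × 0.06153 = 0.4246 µA.

I ≈ 0.425 µA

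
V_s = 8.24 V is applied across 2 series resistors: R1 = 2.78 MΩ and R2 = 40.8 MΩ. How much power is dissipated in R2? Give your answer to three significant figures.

ΣR = 43.58 MΩ → I = 8.24/43.58 = 0.1891 µA.
P(R2) = I²·R2 = (0.1891)² × 40.8 = 1.459 µW.

P ≈ 1.46 µW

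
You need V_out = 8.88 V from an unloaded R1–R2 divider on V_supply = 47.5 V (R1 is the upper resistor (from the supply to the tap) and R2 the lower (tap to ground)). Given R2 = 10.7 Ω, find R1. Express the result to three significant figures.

R1 ≈ 46.5 Ω

V_out/V_supply = R2/(R1+R2) = 0.1869.
R1 = R2·(1/k − 1) = 10.7 × 4.349 = 46.54 Ω.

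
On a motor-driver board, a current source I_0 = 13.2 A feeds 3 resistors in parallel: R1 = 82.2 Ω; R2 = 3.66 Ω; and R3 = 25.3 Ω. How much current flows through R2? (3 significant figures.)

I ≈ 11.1 A

Total conductance ΣG = 1/82.2 + 1/3.66 + 1/25.3 = 0.3249 (units of 1/Ω).
R2 takes the fraction G_k/ΣG = 0.2732/0.3249 = 0.8409, so I = 13.2 × 0.8409 = 11.10 A.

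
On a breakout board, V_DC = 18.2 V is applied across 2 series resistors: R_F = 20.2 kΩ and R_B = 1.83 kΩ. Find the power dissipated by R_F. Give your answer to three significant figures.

P ≈ 13.8 mW

ΣR = 22.03 kΩ → I = 18.2/22.03 = 0.8261 mA.
V(R_F) = I·R = 16.69 V; P = V·I = 16.69 × 0.8261 = 13.79 mW.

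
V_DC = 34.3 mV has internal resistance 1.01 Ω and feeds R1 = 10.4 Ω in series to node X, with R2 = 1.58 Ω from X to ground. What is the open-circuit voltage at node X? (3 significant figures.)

R1' = 1.01 + 10.4 = 11.41 Ω (source resistance + R1).
Open-circuit (no load on X): V_th = V_DC · R2/(R1' + R2) = 34.3 × 1.58/(11.41 + 1.58) = 4.172 mV.

V_th ≈ 4.17 mV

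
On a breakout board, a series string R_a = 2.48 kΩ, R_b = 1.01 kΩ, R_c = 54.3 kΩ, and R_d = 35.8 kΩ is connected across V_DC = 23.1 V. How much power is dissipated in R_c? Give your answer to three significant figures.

The common current is I = 23.1/93.59 = 0.2468 mA.
P(R_c) = I²·R_c = (0.2468)² × 54.3 = 3.308 mW.

P ≈ 3.31 mW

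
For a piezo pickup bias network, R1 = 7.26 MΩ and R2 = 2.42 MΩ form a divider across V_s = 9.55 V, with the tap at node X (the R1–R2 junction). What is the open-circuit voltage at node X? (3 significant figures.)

V_th ≈ 2.39 V

V_th is the unloaded tap voltage: V_s · R2/(R1+R2) = 9.55 × 0.2500 = 2.388 V.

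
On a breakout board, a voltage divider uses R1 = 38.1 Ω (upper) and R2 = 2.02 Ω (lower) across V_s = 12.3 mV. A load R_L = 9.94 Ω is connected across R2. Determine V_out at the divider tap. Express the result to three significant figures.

V_out ≈ 0.519 mV

The load sits in parallel with R2, giving an effective lower resistance R2' = R2·R_L/(R2+R_L) = 1.679 Ω.
Voltage divider with the loaded lower leg: V_out = 12.3 × 1.679/(38.1 + 1.679) = 12.3 × 0.04220 = 0.5191 mV.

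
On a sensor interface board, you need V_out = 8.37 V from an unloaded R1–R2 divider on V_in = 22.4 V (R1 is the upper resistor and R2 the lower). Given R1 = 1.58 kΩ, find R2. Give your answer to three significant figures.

The divider ratio is R2/(R1+R2) = 8.37/22.4 = 0.3737.
R2 = R1 · 0.3737/(1 − 0.3737) = 0.9426 kΩ.

R2 ≈ 0.943 kΩ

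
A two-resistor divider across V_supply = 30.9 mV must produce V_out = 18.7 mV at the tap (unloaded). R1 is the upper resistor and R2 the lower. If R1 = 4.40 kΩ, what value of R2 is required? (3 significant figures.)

R2 ≈ 6.74 kΩ

The divider ratio is R2/(R1+R2) = 18.7/30.9 = 0.6052.
Rearranging, R2 = R1·k/(1−k) = 4.40 × 1.533 = 6.744 kΩ.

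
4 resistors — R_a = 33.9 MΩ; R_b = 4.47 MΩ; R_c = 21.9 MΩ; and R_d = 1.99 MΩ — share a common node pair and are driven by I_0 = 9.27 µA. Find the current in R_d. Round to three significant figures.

Total conductance ΣG = 1/33.9 + 1/4.47 + 1/21.9 + 1/1.99 = 0.8014 (units of 1/MΩ).
By the current-divider rule, I = I_0 · G_k/ΣG = 9.27 × 0.6271 = 5.813 µA.

I ≈ 5.81 µA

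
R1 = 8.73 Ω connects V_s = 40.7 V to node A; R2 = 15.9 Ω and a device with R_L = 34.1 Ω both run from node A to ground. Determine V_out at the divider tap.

V_out ≈ 22.5 V

The load sits in parallel with R2, giving an effective lower resistance R2' = R2·R_L/(R2+R_L) = 10.84 Ω.
Then V_out = V_s · R2'/(R1 + R2') = 40.7 × 10.84/19.57 = 22.55 V.
(Unloaded it would be 26.3 V; the load pulls it down.)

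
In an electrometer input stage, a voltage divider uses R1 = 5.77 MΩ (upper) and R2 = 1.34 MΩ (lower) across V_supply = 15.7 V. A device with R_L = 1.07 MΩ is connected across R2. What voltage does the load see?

The load sits in parallel with R2, giving an effective lower resistance R2' = R2·R_L/(R2+R_L) = 0.5949 MΩ.
Now apply the divider: V_out = 15.7 × 0.09347 = 1.467 V.
(Unloaded it would be 2.96 V; the load pulls it down.)

V_out ≈ 1.47 V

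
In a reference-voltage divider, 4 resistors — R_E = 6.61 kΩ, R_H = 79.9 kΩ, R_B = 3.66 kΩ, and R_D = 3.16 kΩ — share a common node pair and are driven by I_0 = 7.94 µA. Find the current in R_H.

Total conductance ΣG = 1/6.61 + 1/79.9 + 1/3.66 + 1/3.16 = 0.7535 (units of 1/kΩ).
By the current-divider rule, I = I_0 · G_k/ΣG = 7.94 × 0.01661 = 0.1319 µA.

I ≈ 0.132 µA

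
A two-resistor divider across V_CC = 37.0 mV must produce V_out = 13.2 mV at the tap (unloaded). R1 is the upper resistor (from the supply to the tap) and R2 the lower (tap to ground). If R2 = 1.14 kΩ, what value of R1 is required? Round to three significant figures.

V_out/V_CC = R2/(R1+R2) = 0.3568.
So R1 = R2 · (V_CC/V_out − 1) = 1.14 × (37.0/13.2 − 1) = 1.14 × 1.803 = 2.055 kΩ.

R1 ≈ 2.06 kΩ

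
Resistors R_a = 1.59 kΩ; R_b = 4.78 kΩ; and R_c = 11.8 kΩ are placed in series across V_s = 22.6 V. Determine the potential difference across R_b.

Total series resistance ΣR = 1.59 + 4.78 + 11.8 = 18.17 kΩ.
Voltage divider: V = V_s · (4.780 / 18.17) = 22.6 × 0.2631 = 5.945 V.

V ≈ 5.95 V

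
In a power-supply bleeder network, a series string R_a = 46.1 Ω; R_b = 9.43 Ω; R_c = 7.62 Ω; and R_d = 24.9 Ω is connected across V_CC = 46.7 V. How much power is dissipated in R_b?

P ≈ 2.65 W

The common current is I = 46.7/88.05 = 0.5304 A.
P = I²R = 0.2813 × 9.43 = 2.653 W.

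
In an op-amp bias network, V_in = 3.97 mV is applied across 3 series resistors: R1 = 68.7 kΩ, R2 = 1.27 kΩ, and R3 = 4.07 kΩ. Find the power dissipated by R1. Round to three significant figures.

Series current I = V_in/ΣR = 3.97/74.04 = 0.05362 µA.
V(R1) = I·R = 3.684 mV; P = V·I = 3.684 × 0.05362 = 0.1975 nW.

P ≈ 0.198 nW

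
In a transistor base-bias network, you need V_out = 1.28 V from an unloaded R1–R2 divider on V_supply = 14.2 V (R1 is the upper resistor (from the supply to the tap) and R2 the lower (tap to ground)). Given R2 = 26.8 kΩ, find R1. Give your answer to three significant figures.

R1 ≈ 271 kΩ

The divider ratio is R2/(R1+R2) = 1.28/14.2 = 0.09014.
So R1 = R2 · (V_supply/V_out − 1) = 26.8 × (14.2/1.28 − 1) = 26.8 × 10.09 = 270.5 kΩ.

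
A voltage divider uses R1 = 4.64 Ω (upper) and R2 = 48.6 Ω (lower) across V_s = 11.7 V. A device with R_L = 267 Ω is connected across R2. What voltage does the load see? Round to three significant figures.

First combine the lower leg with the load: R2 ‖ R_L = 41.12 Ω.
Voltage divider with the loaded lower leg: V_out = 11.7 × 41.12/(4.64 + 41.12) = 11.7 × 0.8986 = 10.51 V.
(Unloaded it would be 10.7 V; the load pulls it down.)

V_out ≈ 10.5 V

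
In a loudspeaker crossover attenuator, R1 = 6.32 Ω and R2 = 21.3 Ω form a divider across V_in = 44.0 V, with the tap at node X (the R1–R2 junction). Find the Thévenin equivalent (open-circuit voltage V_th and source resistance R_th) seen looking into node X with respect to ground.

Open-circuit (no load on X): V_th = V_in · R2/(R1 + R2) = 44.0 × 21.3/(6.320 + 21.3) = 33.93 V.
Zeroing V_in shorts the top of R1 to ground, so R_th = R1 ‖ R2 = 4.874 Ω.

V_th ≈ 33.9 V, R_th ≈ 4.87 Ω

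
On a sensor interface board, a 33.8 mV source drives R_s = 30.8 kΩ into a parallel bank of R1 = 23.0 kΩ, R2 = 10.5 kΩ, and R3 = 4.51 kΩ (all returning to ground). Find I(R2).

I ≈ 0.266 µA

Parallel bank: R_p = 1/(1/23.0 + 1/10.5 + 1/4.51) = 2.774 kΩ.
V_A = 33.8 × 2.774/33.57 = 2.793 mV.
I(R2) = V_A / R2 = 2.793/10.5 = 0.2660 µA.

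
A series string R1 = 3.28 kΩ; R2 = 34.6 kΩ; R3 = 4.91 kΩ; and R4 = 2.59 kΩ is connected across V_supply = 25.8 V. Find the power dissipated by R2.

The common current is I = 25.8/45.38 = 0.5685 mA.
V(R2) = I·R = 19.67 V; P = V·I = 19.67 × 0.5685 = 11.18 mW.

P ≈ 11.2 mW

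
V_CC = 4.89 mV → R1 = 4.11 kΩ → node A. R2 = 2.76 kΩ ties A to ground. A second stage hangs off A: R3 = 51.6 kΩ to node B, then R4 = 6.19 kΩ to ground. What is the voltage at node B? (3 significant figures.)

V_B ≈ 0.205 mV

Looking into the second stage from A: R3 + R4 = 57.79 kΩ appears in parallel with R2.
R2 ‖ (R3+R4) = 2.634 kΩ.
First divider: V_A = V_CC · 2.634/(4.11 + 2.634) = 1.910 mV.
V_B = V_A × 0.1071 = 0.2046 mV.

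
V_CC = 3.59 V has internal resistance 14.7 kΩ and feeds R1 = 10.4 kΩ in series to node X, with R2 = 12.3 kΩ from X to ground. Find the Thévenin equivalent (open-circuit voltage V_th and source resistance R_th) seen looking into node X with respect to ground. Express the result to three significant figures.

V_th ≈ 1.18 V, R_th ≈ 8.25 kΩ

R1' = 14.7 + 10.4 = 25.10 kΩ (source resistance + R1).
V_th is the unloaded tap voltage: V_CC · R2/(R1'+R2) = 3.59 × 0.3289 = 1.181 V.
With V_CC suppressed (replaced by a short), R_th = R1' ‖ R2 = (25.10 × 12.3)/(25.10 + 12.3) = 8.255 kΩ.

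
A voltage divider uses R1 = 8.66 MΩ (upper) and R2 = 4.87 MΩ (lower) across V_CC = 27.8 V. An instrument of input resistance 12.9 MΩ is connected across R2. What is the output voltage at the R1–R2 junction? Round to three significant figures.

V_out ≈ 8.06 V

First combine the lower leg with the load: R2 ‖ R_L = 3.535 MΩ.
Voltage divider with the loaded lower leg: V_out = 27.8 × 3.535/(8.66 + 3.535) = 27.8 × 0.2899 = 8.059 V.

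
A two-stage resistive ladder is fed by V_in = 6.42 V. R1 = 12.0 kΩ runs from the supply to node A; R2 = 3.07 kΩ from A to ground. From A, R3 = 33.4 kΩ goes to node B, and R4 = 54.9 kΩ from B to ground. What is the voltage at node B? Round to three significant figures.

V_B ≈ 0.791 V

The second stage (R3 + R4 = 88.30 kΩ) loads node A in parallel with R2.
Effective lower resistance at A: R2 ‖ 88.30 = 2.967 kΩ.
V_A = 6.42 × 2.967/(12.0 + 2.967) = 1.273 V.
V_B = V_A × 0.6217 = 0.7912 V.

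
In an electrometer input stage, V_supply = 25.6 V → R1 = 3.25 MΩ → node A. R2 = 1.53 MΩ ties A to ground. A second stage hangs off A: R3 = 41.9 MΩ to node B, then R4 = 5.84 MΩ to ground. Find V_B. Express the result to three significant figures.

V_B ≈ 0.981 V

Looking into the second stage from A: R3 + R4 = 47.74 MΩ appears in parallel with R2.
Effective lower resistance at A: R2 ‖ 47.74 = 1.482 MΩ.
V_A = 25.6 × 1.482/(3.25 + 1.482) = 8.019 V.
Then the unloaded second divider: V_B = V_A × R4/(R3+R4) = 8.019 × 0.1223 = 0.9810 V.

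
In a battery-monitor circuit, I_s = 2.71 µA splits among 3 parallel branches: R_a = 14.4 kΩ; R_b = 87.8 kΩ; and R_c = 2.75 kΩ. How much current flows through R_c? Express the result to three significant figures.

I ≈ 2.22 µA

ΣG = 1/14.4 + 1/87.8 + 1/2.75 = 0.4445.
By the current-divider rule, I = I_s · G_k/ΣG = 2.71 × 0.8181 = 2.217 µA.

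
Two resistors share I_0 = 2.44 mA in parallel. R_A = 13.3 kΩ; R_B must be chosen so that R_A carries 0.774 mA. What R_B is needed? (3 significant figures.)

R_B ≈ 6.18 kΩ

The fraction through R_A equals R_B/(R_A+R_B).
With f = 0.3172, R_B = R_A · f/(1−f) = 13.3 × 0.4646 = 6.179 kΩ.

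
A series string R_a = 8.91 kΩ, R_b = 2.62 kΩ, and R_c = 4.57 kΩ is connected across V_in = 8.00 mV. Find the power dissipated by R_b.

The common current is I = 8.00/16.10 = 0.4969 µA.
P = I²R = 0.2469 × 2.62 = 0.6469 nW.

P ≈ 0.647 nW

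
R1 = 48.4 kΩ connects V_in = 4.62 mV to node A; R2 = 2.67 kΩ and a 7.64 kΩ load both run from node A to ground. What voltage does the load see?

First combine the lower leg with the load: R2 ‖ R_L = 1.979 kΩ.
Then V_out = V_in · R2'/(R1 + R2') = 4.62 × 1.979/50.38 = 0.1814 mV.
(Unloaded it would be 0.242 mV; the load pulls it down.)

V_out ≈ 0.181 mV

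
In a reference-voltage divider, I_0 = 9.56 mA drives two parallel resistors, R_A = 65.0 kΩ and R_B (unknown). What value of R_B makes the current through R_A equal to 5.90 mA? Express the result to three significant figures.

Two-branch current divider: I_A = I_0 · R_B/(R_A + R_B).
5.90/9.56 = R_B/(R_A + R_B) → R_B = R_A · (0.6172)/(1 − 0.6172) = 65.0 × 1.612 = 104.8 kΩ.

R_B ≈ 105 kΩ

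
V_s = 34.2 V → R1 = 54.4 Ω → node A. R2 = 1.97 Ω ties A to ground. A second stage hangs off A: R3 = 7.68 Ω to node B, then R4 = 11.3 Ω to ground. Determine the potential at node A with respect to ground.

Looking into the second stage from A: R3 + R4 = 18.98 Ω appears in parallel with R2.
R2 ‖ (R3+R4) = 1.785 Ω.
V_A = 34.2 × 1.785/(54.4 + 1.785) = 1.086 V.

V_A ≈ 1.09 V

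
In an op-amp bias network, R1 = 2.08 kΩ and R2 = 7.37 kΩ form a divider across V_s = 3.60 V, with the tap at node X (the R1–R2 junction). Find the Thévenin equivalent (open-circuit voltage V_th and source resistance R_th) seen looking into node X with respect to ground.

With X open, the divider is unloaded: V_th = 3.60 × 7.37/9.450 = 2.808 V.
Looking into X with the source shorted: R_th = R1·R2/(R1+R2) = 2.080 × 7.37/9.450 = 1.622 kΩ.

V_th ≈ 2.81 V, R_th ≈ 1.62 kΩ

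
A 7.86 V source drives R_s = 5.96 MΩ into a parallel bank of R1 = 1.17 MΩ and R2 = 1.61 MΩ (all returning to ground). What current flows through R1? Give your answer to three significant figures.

Parallel bank: R_p = 1/(1/1.17 + 1/1.61) = 0.6776 MΩ.
Node voltage V_A = V_DC · R_p/(R_s + R_p) = 7.86 × 0.1021 = 0.8024 V.
Branch current I = V_A/R1 = 0.8024/1.17 = 0.6858 µA.

I ≈ 0.686 µA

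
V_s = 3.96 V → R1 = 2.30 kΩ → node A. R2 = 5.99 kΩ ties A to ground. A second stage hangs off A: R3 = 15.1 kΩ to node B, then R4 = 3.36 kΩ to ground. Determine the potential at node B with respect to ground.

Looking into the second stage from A: R3 + R4 = 18.46 kΩ appears in parallel with R2.
Effective lower resistance at A: R2 ‖ 18.46 = 4.523 kΩ.
V_A = 3.96 × 4.523/(2.30 + 4.523) = 2.625 V.
Stage 2 is unloaded, so V_B = V_A · R4/(R3+R4) = 2.625 × 3.36/18.46 = 0.4778 V.

V_B ≈ 0.478 V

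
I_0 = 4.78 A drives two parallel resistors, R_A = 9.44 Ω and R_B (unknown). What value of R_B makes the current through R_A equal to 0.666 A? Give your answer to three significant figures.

In a two-way split, I_A/I_0 = R_B/(R_A + R_B).
0.666/4.78 = R_B/(R_A + R_B) → R_B = R_A · (0.1393)/(1 − 0.1393) = 9.44 × 0.1619 = 1.528 Ω.

R_B ≈ 1.53 Ω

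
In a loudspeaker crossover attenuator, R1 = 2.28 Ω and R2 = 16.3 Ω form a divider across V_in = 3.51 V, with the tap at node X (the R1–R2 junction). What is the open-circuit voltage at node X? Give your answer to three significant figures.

V_th is the unloaded tap voltage: V_in · R2/(R1+R2) = 3.51 × 0.8773 = 3.079 V.

V_th ≈ 3.08 V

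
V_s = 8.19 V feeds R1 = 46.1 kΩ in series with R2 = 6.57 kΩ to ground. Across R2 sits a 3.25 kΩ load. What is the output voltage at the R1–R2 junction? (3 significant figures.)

V_out ≈ 0.369 V

First combine the lower leg with the load: R2 ‖ R_L = 2.174 kΩ.
Voltage divider with the loaded lower leg: V_out = 8.19 × 2.174/(46.1 + 2.174) = 8.19 × 0.04504 = 0.3689 V.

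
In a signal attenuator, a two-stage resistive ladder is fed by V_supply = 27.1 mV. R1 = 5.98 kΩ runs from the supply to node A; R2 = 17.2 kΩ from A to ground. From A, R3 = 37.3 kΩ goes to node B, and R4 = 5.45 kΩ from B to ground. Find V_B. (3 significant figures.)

Looking into the second stage from A: R3 + R4 = 42.75 kΩ appears in parallel with R2.
Effective lower resistance at A: R2 ‖ 42.75 = 12.27 kΩ.
So V_A = 27.1 × 0.6722 = 18.22 mV.
V_B = V_A × 0.1275 = 2.323 mV.

V_B ≈ 2.32 mV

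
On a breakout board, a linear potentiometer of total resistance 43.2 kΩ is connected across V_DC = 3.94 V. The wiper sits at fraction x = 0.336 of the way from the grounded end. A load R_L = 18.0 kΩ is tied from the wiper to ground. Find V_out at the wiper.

V_out ≈ 0.862 V

The pot divides into 28.68 kΩ above the wiper and 14.52 kΩ below.
Lower segment in parallel with the load: 14.52 ‖ 18.0 = 8.035 kΩ.
Then V_out = V_DC · 8.035/(28.68 + 8.035) = 0.8622 V.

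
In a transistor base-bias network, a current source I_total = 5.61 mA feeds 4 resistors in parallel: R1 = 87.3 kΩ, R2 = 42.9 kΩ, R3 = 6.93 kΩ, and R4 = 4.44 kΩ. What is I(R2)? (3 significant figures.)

ΣG = 1/87.3 + 1/42.9 + 1/6.93 + 1/4.44 = 0.4043.
R2 takes the fraction G_k/ΣG = 0.02331/0.4043 = 0.05766, so I = 5.61 × 0.05766 = 0.3235 mA.

I ≈ 0.323 mA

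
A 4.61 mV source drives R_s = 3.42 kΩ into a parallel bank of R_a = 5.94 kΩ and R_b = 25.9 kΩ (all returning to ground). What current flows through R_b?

Combine the parallel branches: R_p = (1/5.94 + 1/25.9)⁻¹ = 4.832 kΩ.
V_A by voltage divider: V_A = 4.61 × 4.832/(3.42 + 4.832) = 2.699 mV.
I(R_b) = V_A / R_b = 2.699/25.9 = 0.1042 µA.

I ≈ 0.104 µA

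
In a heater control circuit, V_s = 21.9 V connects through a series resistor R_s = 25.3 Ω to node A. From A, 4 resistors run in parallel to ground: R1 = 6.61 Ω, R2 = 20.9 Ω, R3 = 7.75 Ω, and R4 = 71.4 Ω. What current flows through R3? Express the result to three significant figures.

I ≈ 0.293 A

Equivalent of the parallel group: R_p = 2.923 Ω.
Node voltage V_A = V_s · R_p/(R_s + R_p) = 21.9 × 0.1036 = 2.268 V.
I(R3) = V_A / R3 = 2.268/7.75 = 0.2926 A.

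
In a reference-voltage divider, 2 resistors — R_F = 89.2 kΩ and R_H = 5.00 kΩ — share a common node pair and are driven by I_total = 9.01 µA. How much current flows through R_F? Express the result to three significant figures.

For two parallel branches, I_k = I_total · (other R)/(sum of R).
I(R_F) = 9.01 × 5.00/(89.2 + 5.00) = 9.01 × 0.05308 = 0.4782 µA.

I ≈ 0.478 µA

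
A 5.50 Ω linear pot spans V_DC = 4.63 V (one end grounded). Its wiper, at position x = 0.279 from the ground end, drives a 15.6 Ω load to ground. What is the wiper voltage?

Split the track: R_lower = x·R_p = 1.535 Ω, R_upper = (1−x)·R_p = 3.966 Ω.
R_L loads the lower segment: effective lower R = 1.397 Ω.
V_out = 4.63 × 1.397/(3.966 + 1.397) = 1.206 V.
(Unloaded: V_out = x·V_DC = 1.29 V.)

V_out ≈ 1.21 V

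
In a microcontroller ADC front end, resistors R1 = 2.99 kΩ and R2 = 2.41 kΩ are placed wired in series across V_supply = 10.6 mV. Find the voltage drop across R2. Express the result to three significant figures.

Series total: ΣR = 2.99 + 2.41 = 5.400 kΩ.
V = V_supply · R/ΣR = 10.6 × 0.4463 = 4.731 mV.

V ≈ 4.73 mV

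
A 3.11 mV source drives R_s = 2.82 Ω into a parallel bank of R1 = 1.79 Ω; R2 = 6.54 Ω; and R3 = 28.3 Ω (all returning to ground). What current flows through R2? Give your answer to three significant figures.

Combine the parallel branches: R_p = (1/1.79 + 1/6.54 + 1/28.3)⁻¹ = 1.339 Ω.
V_A by voltage divider: V_A = 3.11 × 1.339/(2.82 + 1.339) = 1.001 mV.
Branch current I = V_A/R2 = 1.001/6.54 = 0.1531 mA.
(Check via current divider: I_total = 0.7478 mA; share G_k/ΣG = 0.2047 → same result.)

I ≈ 0.153 mA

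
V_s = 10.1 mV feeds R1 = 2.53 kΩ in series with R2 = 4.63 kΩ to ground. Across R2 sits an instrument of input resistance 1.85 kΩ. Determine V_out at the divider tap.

V_out ≈ 3.47 mV

First combine the lower leg with the load: R2 ‖ R_L = 1.322 kΩ.
Now apply the divider: V_out = 10.1 × 0.3432 = 3.466 mV.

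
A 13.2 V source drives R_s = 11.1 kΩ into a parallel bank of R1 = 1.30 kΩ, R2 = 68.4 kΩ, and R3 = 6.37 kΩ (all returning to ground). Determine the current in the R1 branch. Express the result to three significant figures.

Equivalent of the parallel group: R_p = 1.063 kΩ.
V_A by voltage divider: V_A = 13.2 × 1.063/(11.1 + 1.063) = 1.154 V.
Branch current I = V_A/R1 = 1.154/1.30 = 0.8873 mA.

I ≈ 0.887 mA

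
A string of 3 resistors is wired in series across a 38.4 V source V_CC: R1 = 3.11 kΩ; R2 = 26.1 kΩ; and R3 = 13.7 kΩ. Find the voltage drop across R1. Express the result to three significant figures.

V ≈ 2.78 V

Total series resistance ΣR = 3.11 + 26.1 + 13.7 = 42.91 kΩ.
V = V_CC · R/ΣR = 38.4 × 0.07248 = 2.783 V.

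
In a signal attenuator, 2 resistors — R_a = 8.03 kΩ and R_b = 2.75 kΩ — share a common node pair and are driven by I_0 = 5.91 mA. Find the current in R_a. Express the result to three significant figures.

With just two branches, the current splits inversely with resistance.
So I = 5.91 × 2.75/10.78 = 1.508 mA.

I ≈ 1.51 mA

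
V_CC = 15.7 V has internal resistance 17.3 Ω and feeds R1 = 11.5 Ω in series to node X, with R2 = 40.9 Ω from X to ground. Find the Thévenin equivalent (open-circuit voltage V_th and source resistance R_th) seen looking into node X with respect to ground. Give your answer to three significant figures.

V_th ≈ 9.21 V, R_th ≈ 16.9 Ω

R1' = 17.3 + 11.5 = 28.80 Ω (source resistance + R1).
With X open, the divider is unloaded: V_th = 15.7 × 40.9/69.70 = 9.213 V.
With V_CC suppressed (replaced by a short), R_th = R1' ‖ R2 = (28.80 × 40.9)/(28.80 + 40.9) = 16.90 Ω.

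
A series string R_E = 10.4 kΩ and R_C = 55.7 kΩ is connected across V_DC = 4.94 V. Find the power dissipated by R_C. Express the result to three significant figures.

P ≈ 0.311 mW

The common current is I = 4.94/66.10 = 0.07474 mA.
P = I²R = 0.005585 × 55.7 = 0.3111 mW.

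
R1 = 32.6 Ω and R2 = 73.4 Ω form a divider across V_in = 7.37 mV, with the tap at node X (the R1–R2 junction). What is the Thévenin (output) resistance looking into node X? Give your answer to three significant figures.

Looking into X with the source shorted: R_th = R1·R2/(R1+R2) = 32.60 × 73.4/106.0 = 22.57 Ω.

R_th ≈ 22.6 Ω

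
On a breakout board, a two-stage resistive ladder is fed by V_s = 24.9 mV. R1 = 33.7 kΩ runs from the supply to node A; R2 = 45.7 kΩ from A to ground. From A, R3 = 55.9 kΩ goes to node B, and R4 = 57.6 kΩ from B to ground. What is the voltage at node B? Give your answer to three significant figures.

Node A sees R2 in parallel with the series input of stage 2, R3 + R4 = 113.5 kΩ.
Effective lower resistance at A: R2 ‖ 113.5 = 32.58 kΩ.
So V_A = 24.9 × 0.4916 = 12.24 mV.
Stage 2 is unloaded, so V_B = V_A · R4/(R3+R4) = 12.24 × 57.6/113.5 = 6.212 mV.

V_B ≈ 6.21 mV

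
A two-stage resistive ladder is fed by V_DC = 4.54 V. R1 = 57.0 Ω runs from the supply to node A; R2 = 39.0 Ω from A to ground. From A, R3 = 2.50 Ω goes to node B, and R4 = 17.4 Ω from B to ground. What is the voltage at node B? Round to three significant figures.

V_B ≈ 0.745 V

The second stage (R3 + R4 = 19.90 Ω) loads node A in parallel with R2.
R2 ‖ (R3+R4) = 13.18 Ω.
First divider: V_A = V_DC · 13.18/(57.0 + 13.18) = 0.8524 V.
V_B = V_A × 0.8744 = 0.7454 V.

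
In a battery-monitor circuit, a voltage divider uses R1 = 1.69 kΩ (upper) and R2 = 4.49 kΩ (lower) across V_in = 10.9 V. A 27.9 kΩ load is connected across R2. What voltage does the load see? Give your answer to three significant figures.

First combine the lower leg with the load: R2 ‖ R_L = 3.868 kΩ.
Then V_out = V_in · R2'/(R1 + R2') = 10.9 × 3.868/5.558 = 7.585 V.

V_out ≈ 7.59 V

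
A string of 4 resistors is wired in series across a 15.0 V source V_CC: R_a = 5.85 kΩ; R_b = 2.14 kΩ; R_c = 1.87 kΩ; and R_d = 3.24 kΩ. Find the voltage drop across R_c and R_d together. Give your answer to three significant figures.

V ≈ 5.85 V

Series total: ΣR = 5.85 + 2.14 + 1.87 + 3.24 = 13.10 kΩ.
R_{R_c..R_d} = 1.87 + 3.24 = 5.110 kΩ.
V = V_CC · R/ΣR = 15.0 × 0.3901 = 5.851 V.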